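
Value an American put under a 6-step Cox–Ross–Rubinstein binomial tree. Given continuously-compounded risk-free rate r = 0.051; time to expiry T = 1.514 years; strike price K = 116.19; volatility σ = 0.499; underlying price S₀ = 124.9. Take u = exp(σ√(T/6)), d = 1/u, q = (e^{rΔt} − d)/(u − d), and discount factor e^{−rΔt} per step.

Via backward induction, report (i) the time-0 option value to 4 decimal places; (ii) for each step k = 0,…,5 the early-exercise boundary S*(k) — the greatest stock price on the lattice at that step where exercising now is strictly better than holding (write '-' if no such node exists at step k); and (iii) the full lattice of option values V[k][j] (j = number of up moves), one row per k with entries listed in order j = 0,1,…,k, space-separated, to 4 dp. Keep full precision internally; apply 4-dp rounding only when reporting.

Δt=0.25233  u=1.28488  d=0.77829  q=0.46323  discount=0.98721
step 6 (expiry): payoffs max(K−S,0) = 88.4315 70.3633 40.5345 0.0000 0.0000 0.0000 0.0000
step 5: (k=5,j=0): S=35.6663, (K−S)⁺=80.5237, hold=79.0381 ⇒ V=80.5237 exercise | (k=5,j=1): S=58.8816, (K−S)⁺=57.3084, hold=55.8227 ⇒ V=57.3084 exercise | (k=5,j=2): S=97.2079, (K−S)⁺=18.9821, hold=21.4796 ⇒ V=21.4796 continue | (k=5,j=3): S=160.4809, (K−S)⁺=0.0000, hold=0.0000 ⇒ V=0.0000 continue | (k=5,j=4): S=264.9387, (K−S)⁺=0.0000, hold=0.0000 ⇒ V=0.0000 continue | (k=5,j=5): S=437.3884, (K−S)⁺=0.0000, hold=0.0000 ⇒ V=0.0000 continue  boundary S*=58.8816
step 4: (k=4,j=0): S=45.8267, (K−S)⁺=70.3633, hold=68.8776 ⇒ V=70.3633 exercise | (k=4,j=1): S=75.6555, (K−S)⁺=40.5345, hold=40.1909 ⇒ V=40.5345 exercise | (k=4,j=2): S=124.9000, (K−S)⁺=0.0000, hold=11.3822 ⇒ V=11.3822 continue | (k=4,j=3): S=206.1980, (K−S)⁺=0.0000, hold=0.0000 ⇒ V=0.0000 continue | (k=4,j=4): S=340.4131, (K−S)⁺=0.0000, hold=0.0000 ⇒ V=0.0000 continue  boundary S*=75.6555
step 3: (k=3,j=0): S=58.8816, (K−S)⁺=57.3084, hold=55.8227 ⇒ V=57.3084 exercise | (k=3,j=1): S=97.2079, (K−S)⁺=18.9821, hold=26.6847 ⇒ V=26.6847 continue | (k=3,j=2): S=160.4809, (K−S)⁺=0.0000, hold=6.0315 ⇒ V=6.0315 continue | (k=3,j=3): S=264.9387, (K−S)⁺=0.0000, hold=0.0000 ⇒ V=0.0000 continue  boundary S*=58.8816
step 2: (k=2,j=0): S=75.6555, (K−S)⁺=40.5345, hold=42.5713 ⇒ V=42.5713 continue | (k=2,j=1): S=124.9000, (K−S)⁺=0.0000, hold=16.8987 ⇒ V=16.8987 continue | (k=2,j=2): S=206.1980, (K−S)⁺=0.0000, hold=3.1962 ⇒ V=3.1962 continue  boundary S*=-
step 1: (k=1,j=0): S=97.2079, (K−S)⁺=18.9821, hold=30.2867 ⇒ V=30.2867 continue | (k=1,j=1): S=160.4809, (K−S)⁺=0.0000, hold=10.4164 ⇒ V=10.4164 continue  boundary S*=-
step 0: (k=0,j=0): S=124.9000, (K−S)⁺=0.0000, hold=20.8127 ⇒ V=20.8127 continue  boundary S*=-

price = 20.8127
boundary = - - - 58.8816 75.6555 58.8816
tree:
20.8127
30.2867 10.4164
42.5713 16.8987 3.1962
57.3084 26.6847 6.0315 0.0000
70.3633 40.5345 11.3822 0.0000 0.0000
80.5237 57.3084 21.4796 0.0000 0.0000 0.0000
88.4315 70.3633 40.5345 0.0000 0.0000 0.0000 0.0000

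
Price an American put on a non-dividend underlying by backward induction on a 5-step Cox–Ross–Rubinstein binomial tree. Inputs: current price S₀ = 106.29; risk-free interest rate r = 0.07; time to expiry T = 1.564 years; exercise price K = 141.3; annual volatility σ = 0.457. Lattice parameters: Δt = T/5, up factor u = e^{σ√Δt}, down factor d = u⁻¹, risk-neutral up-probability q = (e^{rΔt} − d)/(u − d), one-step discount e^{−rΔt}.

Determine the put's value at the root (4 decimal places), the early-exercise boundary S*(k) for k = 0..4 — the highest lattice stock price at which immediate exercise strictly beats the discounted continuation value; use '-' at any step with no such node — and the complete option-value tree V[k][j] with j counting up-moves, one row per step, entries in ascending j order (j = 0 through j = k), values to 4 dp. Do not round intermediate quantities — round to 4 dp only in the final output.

params: Δt=0.31280 u=1.29123 d=0.77446 q=0.47929 e^(-rΔt)=0.97834
t_5 payoffs: 111.6873 91.9276 58.9830 4.0554 0.0000 0.0000
t_4: node(4,0) S=38.2368 payoff=103.0632 vs cont=100.0029 → 103.0632 [stop]  node(4,1) S=63.7510 payoff=77.5490 vs cont=74.4887 → 77.5490 [stop]  node(4,2) S=106.2900 payoff=35.0100 vs cont=31.9497 → 35.0100 [stop]  node(4,3) S=177.2140 payoff=0.0000 vs cont=2.0660 → 2.0660 [wait]  node(4,4) S=295.4633 payoff=0.0000 vs cont=0.0000 → 0.0000 [wait]  ⇒ S*(4)=106.2900
t_3: node(3,0) S=49.3724 payoff=91.9276 vs cont=88.8673 → 91.9276 [stop]  node(3,1) S=82.3170 payoff=58.9830 vs cont=55.9227 → 58.9830 [stop]  node(3,2) S=137.2446 payoff=4.0554 vs cont=18.8041 → 18.8041 [wait]  node(3,3) S=228.8236 payoff=0.0000 vs cont=1.0525 → 1.0525 [wait]  ⇒ S*(3)=82.3170
t_2: node(2,0) S=63.7510 payoff=77.5490 vs cont=74.4887 → 77.5490 [stop]  node(2,1) S=106.2900 payoff=35.0100 vs cont=38.8655 → 38.8655 [wait]  node(2,2) S=177.2140 payoff=0.0000 vs cont=10.0730 → 10.0730 [wait]  ⇒ S*(2)=63.7510
t_1: node(1,0) S=82.3170 payoff=58.9830 vs cont=57.7306 → 58.9830 [stop]  node(1,1) S=137.2446 payoff=4.0554 vs cont=24.5228 → 24.5228 [wait]  ⇒ S*(1)=82.3170
t_0: node(0,0) S=106.2900 payoff=35.0100 vs cont=41.5470 → 41.5470 [wait]  ⇒ S*(0)=-

price = 41.5470
boundary = - 82.3170 63.7510 82.3170 106.2900
tree:
41.5470
58.9830 24.5228
77.5490 38.8655 10.0730
91.9276 58.9830 18.8041 1.0525
103.0632 77.5490 35.0100 2.0660 0.0000
111.6873 91.9276 58.9830 4.0554 0.0000 0.0000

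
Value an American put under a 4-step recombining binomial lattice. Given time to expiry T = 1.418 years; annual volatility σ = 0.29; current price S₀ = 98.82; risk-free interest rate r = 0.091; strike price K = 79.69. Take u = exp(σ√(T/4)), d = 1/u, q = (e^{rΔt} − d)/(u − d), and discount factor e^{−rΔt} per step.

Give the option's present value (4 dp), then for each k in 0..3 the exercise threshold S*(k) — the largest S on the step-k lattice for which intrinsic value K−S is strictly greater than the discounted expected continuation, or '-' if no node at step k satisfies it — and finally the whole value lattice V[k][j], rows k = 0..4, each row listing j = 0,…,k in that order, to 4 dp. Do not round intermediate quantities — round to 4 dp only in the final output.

price = 2.9829
boundary = - - - 58.8683
tree:
2.9829
5.8877 0.7971
11.2996 1.8351 0.0000
20.8217 4.2249 0.0000 0.0000
30.1571 9.7269 0.0000 0.0000 0.0000

Δt=0.35450  u=1.18847  d=0.84142  q=0.55141  discount=0.96826
step 4 (expiry): payoffs max(K−S,0) = 30.1571 9.7269 0.0000 0.0000 0.0000
step 3: (k=3,j=0): S=58.8683, (K−S)⁺=20.8217, hold=18.2920 ⇒ V=20.8217 exercise | (k=3,j=1): S=83.1490, (K−S)⁺=0.0000, hold=4.2249 ⇒ V=4.2249 continue | (k=3,j=2): S=117.4445, (K−S)⁺=0.0000, hold=0.0000 ⇒ V=0.0000 continue | (k=3,j=3): S=165.8854, (K−S)⁺=0.0000, hold=0.0000 ⇒ V=0.0000 continue  boundary S*=58.8683
step 2: (k=2,j=0): S=69.9631, (K−S)⁺=9.7269, hold=11.2996 ⇒ V=11.2996 continue | (k=2,j=1): S=98.8200, (K−S)⁺=0.0000, hold=1.8351 ⇒ V=1.8351 continue | (k=2,j=2): S=139.5791, (K−S)⁺=0.0000, hold=0.0000 ⇒ V=0.0000 continue  boundary S*=-
step 1: (k=1,j=0): S=83.1490, (K−S)⁺=0.0000, hold=5.8877 ⇒ V=5.8877 continue | (k=1,j=1): S=117.4445, (K−S)⁺=0.0000, hold=0.7971 ⇒ V=0.7971 continue  boundary S*=-
step 0: (k=0,j=0): S=98.8200, (K−S)⁺=0.0000, hold=2.9829 ⇒ V=2.9829 continue  boundary S*=-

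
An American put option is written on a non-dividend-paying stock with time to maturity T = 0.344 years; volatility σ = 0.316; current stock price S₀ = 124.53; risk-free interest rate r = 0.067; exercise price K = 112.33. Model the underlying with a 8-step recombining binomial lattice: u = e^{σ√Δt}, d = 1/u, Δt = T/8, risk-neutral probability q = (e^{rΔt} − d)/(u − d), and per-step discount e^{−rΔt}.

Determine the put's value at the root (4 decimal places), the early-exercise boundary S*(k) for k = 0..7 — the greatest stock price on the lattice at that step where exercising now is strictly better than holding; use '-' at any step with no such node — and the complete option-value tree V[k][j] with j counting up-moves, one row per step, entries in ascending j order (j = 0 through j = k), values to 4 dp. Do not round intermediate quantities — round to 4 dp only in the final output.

Δt=0.04300  u=1.06772  d=0.93657  q=0.50562  discount=0.99712
step 8 (expiry): payoffs max(K−S,0) = 38.6059 28.2824 16.5132 3.0960 0.0000 0.0000 0.0000 0.0000 0.0000
step 7: (k=7,j=0): S=78.7168, (K−S)⁺=33.6132, hold=33.2900 ⇒ V=33.6132 exercise | (k=7,j=1): S=89.7395, (K−S)⁺=22.5905, hold=22.2674 ⇒ V=22.5905 exercise | (k=7,j=2): S=102.3057, (K−S)⁺=10.0243, hold=9.7012 ⇒ V=10.0243 exercise | (k=7,j=3): S=116.6315, (K−S)⁺=0.0000, hold=1.5262 ⇒ V=1.5262 continue | (k=7,j=4): S=132.9634, (K−S)⁺=0.0000, hold=0.0000 ⇒ V=0.0000 continue | (k=7,j=5): S=151.5822, (K−S)⁺=0.0000, hold=0.0000 ⇒ V=0.0000 continue | (k=7,j=6): S=172.8082, (K−S)⁺=0.0000, hold=0.0000 ⇒ V=0.0000 continue | (k=7,j=7): S=197.0065, (K−S)⁺=0.0000, hold=0.0000 ⇒ V=0.0000 continue  boundary S*=102.3057
step 6: (k=6,j=0): S=84.0476, (K−S)⁺=28.2824, hold=27.9592 ⇒ V=28.2824 exercise | (k=6,j=1): S=95.8168, (K−S)⁺=16.5132, hold=16.1900 ⇒ V=16.5132 exercise | (k=6,j=2): S=109.2340, (K−S)⁺=3.0960, hold=5.7110 ⇒ V=5.7110 continue | (k=6,j=3): S=124.5300, (K−S)⁺=0.0000, hold=0.7523 ⇒ V=0.7523 continue | (k=6,j=4): S=141.9679, (K−S)⁺=0.0000, hold=0.0000 ⇒ V=0.0000 continue | (k=6,j=5): S=161.8476, (K−S)⁺=0.0000, hold=0.0000 ⇒ V=0.0000 continue | (k=6,j=6): S=184.5111, (K−S)⁺=0.0000, hold=0.0000 ⇒ V=0.0000 continue  boundary S*=95.8168
step 5: (k=5,j=0): S=89.7395, (K−S)⁺=22.5905, hold=22.2674 ⇒ V=22.5905 exercise | (k=5,j=1): S=102.3057, (K−S)⁺=10.0243, hold=11.0196 ⇒ V=11.0196 continue | (k=5,j=2): S=116.6315, (K−S)⁺=0.0000, hold=3.1946 ⇒ V=3.1946 continue | (k=5,j=3): S=132.9634, (K−S)⁺=0.0000, hold=0.3709 ⇒ V=0.3709 continue | (k=5,j=4): S=151.5822, (K−S)⁺=0.0000, hold=0.0000 ⇒ V=0.0000 continue | (k=5,j=5): S=172.8082, (K−S)⁺=0.0000, hold=0.0000 ⇒ V=0.0000 continue  boundary S*=89.7395
step 4: (k=4,j=0): S=95.8168, (K−S)⁺=16.5132, hold=16.6918 ⇒ V=16.6918 continue | (k=4,j=1): S=109.2340, (K−S)⁺=3.0960, hold=7.0427 ⇒ V=7.0427 continue | (k=4,j=2): S=124.5300, (K−S)⁺=0.0000, hold=1.7618 ⇒ V=1.7618 continue | (k=4,j=3): S=141.9679, (K−S)⁺=0.0000, hold=0.1828 ⇒ V=0.1828 continue | (k=4,j=4): S=161.8476, (K−S)⁺=0.0000, hold=0.0000 ⇒ V=0.0000 continue  boundary S*=-
step 3: (k=3,j=0): S=102.3057, (K−S)⁺=10.0243, hold=11.7790 ⇒ V=11.7790 continue | (k=3,j=1): S=116.6315, (K−S)⁺=0.0000, hold=4.3600 ⇒ V=4.3600 continue | (k=3,j=2): S=132.9634, (K−S)⁺=0.0000, hold=0.9606 ⇒ V=0.9606 continue | (k=3,j=3): S=151.5822, (K−S)⁺=0.0000, hold=0.0901 ⇒ V=0.0901 continue  boundary S*=-
step 2: (k=2,j=0): S=109.2340, (K−S)⁺=3.0960, hold=8.0047 ⇒ V=8.0047 continue | (k=2,j=1): S=124.5300, (K−S)⁺=0.0000, hold=2.6336 ⇒ V=2.6336 continue | (k=2,j=2): S=141.9679, (K−S)⁺=0.0000, hold=0.5190 ⇒ V=0.5190 continue  boundary S*=-
step 1: (k=1,j=0): S=116.6315, (K−S)⁺=0.0000, hold=5.2737 ⇒ V=5.2737 continue | (k=1,j=1): S=132.9634, (K−S)⁺=0.0000, hold=1.5599 ⇒ V=1.5599 continue  boundary S*=-
step 0: (k=0,j=0): S=124.5300, (K−S)⁺=0.0000, hold=3.3862 ⇒ V=3.3862 continue  boundary S*=-

price = 3.3862
boundary = - - - - - 89.7395 95.8168 102.3057
tree:
3.3862
5.2737 1.5599
8.0047 2.6336 0.5190
11.7790 4.3600 0.9606 0.0901
16.6918 7.0427 1.7618 0.1828 0.0000
22.5905 11.0196 3.1946 0.3709 0.0000 0.0000
28.2824 16.5132 5.7110 0.7523 0.0000 0.0000 0.0000
33.6132 22.5905 10.0243 1.5262 0.0000 0.0000 0.0000 0.0000
38.6059 28.2824 16.5132 3.0960 0.0000 0.0000 0.0000 0.0000 0.0000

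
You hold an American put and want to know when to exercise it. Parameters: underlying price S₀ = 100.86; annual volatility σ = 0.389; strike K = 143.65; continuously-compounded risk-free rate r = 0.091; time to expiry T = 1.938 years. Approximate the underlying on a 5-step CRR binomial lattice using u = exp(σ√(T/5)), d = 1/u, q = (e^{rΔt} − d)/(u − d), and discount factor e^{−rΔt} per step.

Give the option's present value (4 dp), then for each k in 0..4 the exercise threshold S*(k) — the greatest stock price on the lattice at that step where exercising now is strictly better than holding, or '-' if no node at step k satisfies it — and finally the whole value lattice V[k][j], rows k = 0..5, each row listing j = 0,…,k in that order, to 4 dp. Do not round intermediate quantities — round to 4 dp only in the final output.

Δt=0.38760  u=1.27403  d=0.78491  q=0.51315  discount=0.96534
step 5 (expiry): payoffs max(K−S,0) = 113.6011 94.8765 64.4836 15.1518 0.0000 0.0000
step 4: (k=4,j=0): S=38.2830, (K−S)⁺=105.3670, hold=100.3885 ⇒ V=105.3670 exercise | (k=4,j=1): S=62.1388, (K−S)⁺=81.5112, hold=76.5328 ⇒ V=81.5112 exercise | (k=4,j=2): S=100.8600, (K−S)⁺=42.7900, hold=37.8115 ⇒ V=42.7900 exercise | (k=4,j=3): S=163.7101, (K−S)⁺=0.0000, hold=7.1210 ⇒ V=7.1210 continue | (k=4,j=4): S=265.7246, (K−S)⁺=0.0000, hold=0.0000 ⇒ V=0.0000 continue  boundary S*=100.8600
step 3: (k=3,j=0): S=48.7735, (K−S)⁺=94.8765, hold=89.8980 ⇒ V=94.8765 exercise | (k=3,j=1): S=79.1664, (K−S)⁺=64.4836, hold=59.5052 ⇒ V=64.4836 exercise | (k=3,j=2): S=128.4982, (K−S)⁺=15.1518, hold=23.6379 ⇒ V=23.6379 continue | (k=3,j=3): S=208.5708, (K−S)⁺=0.0000, hold=3.3467 ⇒ V=3.3467 continue  boundary S*=79.1664
step 2: (k=2,j=0): S=62.1388, (K−S)⁺=81.5112, hold=76.5328 ⇒ V=81.5112 exercise | (k=2,j=1): S=100.8600, (K−S)⁺=42.7900, hold=42.0153 ⇒ V=42.7900 exercise | (k=2,j=2): S=163.7101, (K−S)⁺=0.0000, hold=12.7671 ⇒ V=12.7671 continue  boundary S*=100.8600
step 1: (k=1,j=0): S=79.1664, (K−S)⁺=64.4836, hold=59.5052 ⇒ V=64.4836 exercise | (k=1,j=1): S=128.4982, (K−S)⁺=15.1518, hold=26.4348 ⇒ V=26.4348 continue  boundary S*=79.1664
step 0: (k=0,j=0): S=100.8600, (K−S)⁺=42.7900, hold=43.4007 ⇒ V=43.4007 continue  boundary S*=-

price = 43.4007
boundary = - 79.1664 100.8600 79.1664 100.8600
tree:
43.4007
64.4836 26.4348
81.5112 42.7900 12.7671
94.8765 64.4836 23.6379 3.3467
105.3670 81.5112 42.7900 7.1210 0.0000
113.6011 94.8765 64.4836 15.1518 0.0000 0.0000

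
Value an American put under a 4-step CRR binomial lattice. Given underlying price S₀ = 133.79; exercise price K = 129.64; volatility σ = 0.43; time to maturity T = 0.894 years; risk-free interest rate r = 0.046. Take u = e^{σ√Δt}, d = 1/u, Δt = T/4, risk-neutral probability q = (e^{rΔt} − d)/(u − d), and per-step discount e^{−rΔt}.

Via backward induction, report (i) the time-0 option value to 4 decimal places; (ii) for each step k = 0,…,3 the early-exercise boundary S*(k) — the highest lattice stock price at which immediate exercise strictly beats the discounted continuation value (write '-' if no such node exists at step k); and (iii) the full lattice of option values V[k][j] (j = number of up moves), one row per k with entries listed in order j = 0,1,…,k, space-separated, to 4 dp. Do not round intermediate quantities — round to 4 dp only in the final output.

price = 16.3216
boundary = - - 89.0947 72.7053
tree:
16.3216
26.2354 5.7020
40.5453 10.9647 0.0000
56.9347 21.0848 0.0000 0.0000
70.3092 40.5453 0.0000 0.0000 0.0000

params: Δt=0.22350 u=1.22542 d=0.81604 q=0.47460 e^(-rΔt)=0.98977
t_4 payoffs: 70.3092 40.5453 0.0000 0.0000 0.0000
t_3: node(3,0) S=72.7053 payoff=56.9347 vs cont=55.6087 → 56.9347 [stop]  node(3,1) S=109.1786 payoff=20.4614 vs cont=21.0848 → 21.0848 [wait]  node(3,2) S=163.9493 payoff=0.0000 vs cont=0.0000 → 0.0000 [wait]  node(3,3) S=246.1963 payoff=0.0000 vs cont=0.0000 → 0.0000 [wait]  ⇒ S*(3)=72.7053
t_2: node(2,0) S=89.0947 payoff=40.5453 vs cont=39.5122 → 40.5453 [stop]  node(2,1) S=133.7900 payoff=0.0000 vs cont=10.9647 → 10.9647 [wait]  node(2,2) S=200.9072 payoff=0.0000 vs cont=0.0000 → 0.0000 [wait]  ⇒ S*(2)=89.0947
t_1: node(1,0) S=109.1786 payoff=20.4614 vs cont=26.2354 → 26.2354 [wait]  node(1,1) S=163.9493 payoff=0.0000 vs cont=5.7020 → 5.7020 [wait]  ⇒ S*(1)=-
t_0: node(0,0) S=133.7900 payoff=0.0000 vs cont=16.3216 → 16.3216 [wait]  ⇒ S*(0)=-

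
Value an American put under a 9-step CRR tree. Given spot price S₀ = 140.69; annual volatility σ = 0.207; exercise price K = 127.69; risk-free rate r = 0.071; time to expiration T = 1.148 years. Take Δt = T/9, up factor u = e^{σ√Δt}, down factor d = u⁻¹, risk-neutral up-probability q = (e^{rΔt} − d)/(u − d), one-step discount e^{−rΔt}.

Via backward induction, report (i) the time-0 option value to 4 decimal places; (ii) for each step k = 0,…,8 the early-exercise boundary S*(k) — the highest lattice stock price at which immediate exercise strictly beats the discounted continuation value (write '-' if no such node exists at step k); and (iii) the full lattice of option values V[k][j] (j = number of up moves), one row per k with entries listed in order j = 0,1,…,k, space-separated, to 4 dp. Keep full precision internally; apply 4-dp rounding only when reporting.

price = 3.7561
boundary = - - - - 104.6728 112.7045 104.6728 112.7045 104.6728
tree:
3.7561
6.1920 1.7690
9.9253 3.1536 0.6334
15.3997 5.4842 1.2449 0.1293
23.0172 9.2466 2.4096 0.2855 0.0000
30.4765 14.9855 4.5716 0.6304 0.0000 0.0000
37.4043 23.0172 8.4406 1.3920 0.0000 0.0000 0.0000
43.8383 30.4765 14.9855 3.0736 0.0000 0.0000 0.0000 0.0000
49.8138 37.4043 23.0172 6.7867 0.0000 0.0000 0.0000 0.0000 0.0000
55.3635 43.8383 30.4765 14.9855 0.0000 0.0000 0.0000 0.0000 0.0000 0.0000

Δt=0.12756  u=1.07673  d=0.92874  q=0.54300  discount=0.99098
step 9 (expiry): payoffs max(K−S,0) = 55.3635 43.8383 30.4765 14.9855 0.0000 0.0000 0.0000 0.0000 0.0000 0.0000
step 8: (k=8,j=0): S=77.8762, (K−S)⁺=49.8138, hold=48.6626 ⇒ V=49.8138 exercise | (k=8,j=1): S=90.2857, (K−S)⁺=37.4043, hold=36.2531 ⇒ V=37.4043 exercise | (k=8,j=2): S=104.6728, (K−S)⁺=23.0172, hold=21.8660 ⇒ V=23.0172 exercise | (k=8,j=3): S=121.3524, (K−S)⁺=6.3376, hold=6.7867 ⇒ V=6.7867 continue | (k=8,j=4): S=140.6900, (K−S)⁺=0.0000, hold=0.0000 ⇒ V=0.0000 continue | (k=8,j=5): S=163.1090, (K−S)⁺=0.0000, hold=0.0000 ⇒ V=0.0000 continue | (k=8,j=6): S=189.1005, (K−S)⁺=0.0000, hold=0.0000 ⇒ V=0.0000 continue | (k=8,j=7): S=219.2337, (K−S)⁺=0.0000, hold=0.0000 ⇒ V=0.0000 continue | (k=8,j=8): S=254.1686, (K−S)⁺=0.0000, hold=0.0000 ⇒ V=0.0000 continue  boundary S*=104.6728
step 7: (k=7,j=0): S=83.8517, (K−S)⁺=43.8383, hold=42.6871 ⇒ V=43.8383 exercise | (k=7,j=1): S=97.2135, (K−S)⁺=30.4765, hold=29.3253 ⇒ V=30.4765 exercise | (k=7,j=2): S=112.7045, (K−S)⁺=14.9855, hold=14.0760 ⇒ V=14.9855 exercise | (k=7,j=3): S=130.6640, (K−S)⁺=0.0000, hold=3.0736 ⇒ V=3.0736 continue | (k=7,j=4): S=151.4853, (K−S)⁺=0.0000, hold=0.0000 ⇒ V=0.0000 continue | (k=7,j=5): S=175.6246, (K−S)⁺=0.0000, hold=0.0000 ⇒ V=0.0000 continue | (k=7,j=6): S=203.6104, (K−S)⁺=0.0000, hold=0.0000 ⇒ V=0.0000 continue | (k=7,j=7): S=236.0558, (K−S)⁺=0.0000, hold=0.0000 ⇒ V=0.0000 continue  boundary S*=112.7045
step 6: (k=6,j=0): S=90.2857, (K−S)⁺=37.4043, hold=36.2531 ⇒ V=37.4043 exercise | (k=6,j=1): S=104.6728, (K−S)⁺=23.0172, hold=21.8660 ⇒ V=23.0172 exercise | (k=6,j=2): S=121.3524, (K−S)⁺=6.3376, hold=8.4406 ⇒ V=8.4406 continue | (k=6,j=3): S=140.6900, (K−S)⁺=0.0000, hold=1.3920 ⇒ V=1.3920 continue | (k=6,j=4): S=163.1090, (K−S)⁺=0.0000, hold=0.0000 ⇒ V=0.0000 continue | (k=6,j=5): S=189.1005, (K−S)⁺=0.0000, hold=0.0000 ⇒ V=0.0000 continue | (k=6,j=6): S=219.2337, (K−S)⁺=0.0000, hold=0.0000 ⇒ V=0.0000 continue  boundary S*=104.6728
step 5: (k=5,j=0): S=97.2135, (K−S)⁺=30.4765, hold=29.3253 ⇒ V=30.4765 exercise | (k=5,j=1): S=112.7045, (K−S)⁺=14.9855, hold=14.9659 ⇒ V=14.9855 exercise | (k=5,j=2): S=130.6640, (K−S)⁺=0.0000, hold=4.5716 ⇒ V=4.5716 continue | (k=5,j=3): S=151.4853, (K−S)⁺=0.0000, hold=0.6304 ⇒ V=0.6304 continue | (k=5,j=4): S=175.6246, (K−S)⁺=0.0000, hold=0.0000 ⇒ V=0.0000 continue | (k=5,j=5): S=203.6104, (K−S)⁺=0.0000, hold=0.0000 ⇒ V=0.0000 continue  boundary S*=112.7045
step 4: (k=4,j=0): S=104.6728, (K−S)⁺=23.0172, hold=21.8660 ⇒ V=23.0172 exercise | (k=4,j=1): S=121.3524, (K−S)⁺=6.3376, hold=9.2466 ⇒ V=9.2466 continue | (k=4,j=2): S=140.6900, (K−S)⁺=0.0000, hold=2.4096 ⇒ V=2.4096 continue | (k=4,j=3): S=163.1090, (K−S)⁺=0.0000, hold=0.2855 ⇒ V=0.2855 continue | (k=4,j=4): S=189.1005, (K−S)⁺=0.0000, hold=0.0000 ⇒ V=0.0000 continue  boundary S*=104.6728
step 3: (k=3,j=0): S=112.7045, (K−S)⁺=14.9855, hold=15.3997 ⇒ V=15.3997 continue | (k=3,j=1): S=130.6640, (K−S)⁺=0.0000, hold=5.4842 ⇒ V=5.4842 continue | (k=3,j=2): S=151.4853, (K−S)⁺=0.0000, hold=1.2449 ⇒ V=1.2449 continue | (k=3,j=3): S=175.6246, (K−S)⁺=0.0000, hold=0.1293 ⇒ V=0.1293 continue  boundary S*=-
step 2: (k=2,j=0): S=121.3524, (K−S)⁺=6.3376, hold=9.9253 ⇒ V=9.9253 continue | (k=2,j=1): S=140.6900, (K−S)⁺=0.0000, hold=3.1536 ⇒ V=3.1536 continue | (k=2,j=2): S=163.1090, (K−S)⁺=0.0000, hold=0.6334 ⇒ V=0.6334 continue  boundary S*=-
step 1: (k=1,j=0): S=130.6640, (K−S)⁺=0.0000, hold=6.1920 ⇒ V=6.1920 continue | (k=1,j=1): S=151.4853, (K−S)⁺=0.0000, hold=1.7690 ⇒ V=1.7690 continue  boundary S*=-
step 0: (k=0,j=0): S=140.6900, (K−S)⁺=0.0000, hold=3.7561 ⇒ V=3.7561 continue  boundary S*=-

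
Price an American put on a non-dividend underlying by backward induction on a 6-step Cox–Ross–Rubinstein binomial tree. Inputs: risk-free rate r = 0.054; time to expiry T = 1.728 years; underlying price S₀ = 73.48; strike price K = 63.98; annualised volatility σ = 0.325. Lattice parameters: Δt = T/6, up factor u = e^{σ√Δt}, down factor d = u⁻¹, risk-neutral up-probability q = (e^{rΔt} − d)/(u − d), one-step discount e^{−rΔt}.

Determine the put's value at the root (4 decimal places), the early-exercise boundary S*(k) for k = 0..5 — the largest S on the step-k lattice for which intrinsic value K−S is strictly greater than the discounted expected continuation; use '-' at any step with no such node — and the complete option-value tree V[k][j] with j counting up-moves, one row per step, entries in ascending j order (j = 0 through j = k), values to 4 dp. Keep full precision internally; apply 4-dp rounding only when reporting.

price = 5.7274
boundary = - - - 43.5441 36.5748 43.5441
tree:
5.7274
9.0678 2.5822
13.8938 4.5487 0.7060
20.4359 7.8178 1.4377 0.0000
27.4052 12.9776 2.9275 0.0000 0.0000
33.2590 20.4359 5.9612 0.0000 0.0000 0.0000
38.1759 27.4052 12.1387 0.0000 0.0000 0.0000 0.0000

Δt=0.28800  u=1.19055  d=0.83995  q=0.50121  discount=0.98457
step 6 (expiry): payoffs max(K−S,0) = 38.1759 27.4052 12.1387 0.0000 0.0000 0.0000 0.0000
step 5: (k=5,j=0): S=30.7210, (K−S)⁺=33.2590, hold=32.2717 ⇒ V=33.2590 exercise | (k=5,j=1): S=43.5441, (K−S)⁺=20.4359, hold=19.4486 ⇒ V=20.4359 exercise | (k=5,j=2): S=61.7195, (K−S)⁺=2.2605, hold=5.9612 ⇒ V=5.9612 continue | (k=5,j=3): S=87.4814, (K−S)⁺=0.0000, hold=0.0000 ⇒ V=0.0000 continue | (k=5,j=4): S=123.9965, (K−S)⁺=0.0000, hold=0.0000 ⇒ V=0.0000 continue | (k=5,j=5): S=175.7530, (K−S)⁺=0.0000, hold=0.0000 ⇒ V=0.0000 continue  boundary S*=43.5441
step 4: (k=4,j=0): S=36.5748, (K−S)⁺=27.4052, hold=26.4179 ⇒ V=27.4052 exercise | (k=4,j=1): S=51.8413, (K−S)⁺=12.1387, hold=12.9776 ⇒ V=12.9776 continue | (k=4,j=2): S=73.4800, (K−S)⁺=0.0000, hold=2.9275 ⇒ V=2.9275 continue | (k=4,j=3): S=104.1508, (K−S)⁺=0.0000, hold=0.0000 ⇒ V=0.0000 continue | (k=4,j=4): S=147.6237, (K−S)⁺=0.0000, hold=0.0000 ⇒ V=0.0000 continue  boundary S*=36.5748
step 3: (k=3,j=0): S=43.5441, (K−S)⁺=20.4359, hold=19.8626 ⇒ V=20.4359 exercise | (k=3,j=1): S=61.7195, (K−S)⁺=2.2605, hold=7.8178 ⇒ V=7.8178 continue | (k=3,j=2): S=87.4814, (K−S)⁺=0.0000, hold=1.4377 ⇒ V=1.4377 continue | (k=3,j=3): S=123.9965, (K−S)⁺=0.0000, hold=0.0000 ⇒ V=0.0000 continue  boundary S*=43.5441
step 2: (k=2,j=0): S=51.8413, (K−S)⁺=12.1387, hold=13.8938 ⇒ V=13.8938 continue | (k=2,j=1): S=73.4800, (K−S)⁺=0.0000, hold=4.5487 ⇒ V=4.5487 continue | (k=2,j=2): S=104.1508, (K−S)⁺=0.0000, hold=0.7060 ⇒ V=0.7060 continue  boundary S*=-
step 1: (k=1,j=0): S=61.7195, (K−S)⁺=2.2605, hold=9.0678 ⇒ V=9.0678 continue | (k=1,j=1): S=87.4814, (K−S)⁺=0.0000, hold=2.5822 ⇒ V=2.5822 continue  boundary S*=-
step 0: (k=0,j=0): S=73.4800, (K−S)⁺=0.0000, hold=5.7274 ⇒ V=5.7274 continue  boundary S*=-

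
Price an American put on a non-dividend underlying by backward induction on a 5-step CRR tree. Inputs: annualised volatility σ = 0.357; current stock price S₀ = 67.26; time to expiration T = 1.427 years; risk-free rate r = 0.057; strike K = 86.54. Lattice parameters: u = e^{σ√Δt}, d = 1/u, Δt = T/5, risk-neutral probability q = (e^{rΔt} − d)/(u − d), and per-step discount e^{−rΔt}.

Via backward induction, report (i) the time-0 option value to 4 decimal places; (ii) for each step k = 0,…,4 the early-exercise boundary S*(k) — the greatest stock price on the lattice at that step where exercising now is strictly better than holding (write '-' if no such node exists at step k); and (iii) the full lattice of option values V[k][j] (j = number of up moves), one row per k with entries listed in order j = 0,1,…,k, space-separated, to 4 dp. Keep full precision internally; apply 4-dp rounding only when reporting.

price = 21.7945
boundary = - 55.5813 45.9304 55.5813 67.2600
tree:
21.7945
30.9587 13.1746
40.6096 20.6478 5.9929
48.5848 30.9587 10.8210 1.2697
55.1752 40.6096 19.2800 2.5564 0.0000
60.6212 48.5848 30.9587 5.1473 0.0000 0.0000

Δt=0.28540, u=1.21012, d=0.82636, q=0.49520, disc=e^(-rΔt)=0.98386
k=5 terminal: V=max(K-S,0) → 60.6212 48.5848 30.9587 5.1473 0.0000 0.0000
k=4: j=0 S=31.3648 intr=55.1752 cont=53.7787 V=55.1752[EX]; j=1 S=45.9304 intr=40.6096 cont=39.2132 V=40.6096[EX]; j=2 S=67.2600 intr=19.2800 cont=17.8836 V=19.2800[EX]; j=3 S=98.4949 intr=0.0000 cont=2.5564 V=2.5564[hold]; j=4 S=144.2350 intr=0.0000 cont=0.0000 V=0.0000[hold]  S*(4)=67.2600
k=3: j=0 S=37.9552 intr=48.5848 cont=47.1884 V=48.5848[EX]; j=1 S=55.5813 intr=30.9587 cont=29.5623 V=30.9587[EX]; j=2 S=81.3927 intr=5.1473 cont=10.8210 V=10.8210[hold]; j=3 S=119.1907 intr=0.0000 cont=1.2697 V=1.2697[hold]  S*(3)=55.5813
k=2: j=0 S=45.9304 intr=40.6096 cont=39.2132 V=40.6096[EX]; j=1 S=67.2600 intr=19.2800 cont=20.6478 V=20.6478[hold]; j=2 S=98.4949 intr=0.0000 cont=5.9929 V=5.9929[hold]  S*(2)=45.9304
k=1: j=0 S=55.5813 intr=30.9587 cont=30.2287 V=30.9587[EX]; j=1 S=81.3927 intr=5.1473 cont=13.1746 V=13.1746[hold]  S*(1)=55.5813
k=0: j=0 S=67.2600 intr=19.2800 cont=21.7945 V=21.7945[hold]  S*(0)=-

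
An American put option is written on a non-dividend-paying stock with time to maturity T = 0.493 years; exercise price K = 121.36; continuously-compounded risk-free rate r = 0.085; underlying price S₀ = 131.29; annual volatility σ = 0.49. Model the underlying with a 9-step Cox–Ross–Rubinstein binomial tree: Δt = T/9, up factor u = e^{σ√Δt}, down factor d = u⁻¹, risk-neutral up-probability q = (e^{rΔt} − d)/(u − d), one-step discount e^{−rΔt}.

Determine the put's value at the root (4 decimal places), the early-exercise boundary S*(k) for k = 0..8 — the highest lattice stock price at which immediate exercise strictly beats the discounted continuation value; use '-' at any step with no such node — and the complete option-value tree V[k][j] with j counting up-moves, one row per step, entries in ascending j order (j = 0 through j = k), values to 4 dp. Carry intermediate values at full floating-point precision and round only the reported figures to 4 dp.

params: Δt=0.05478 u=1.12152 d=0.89165 q=0.49166 e^(-rΔt)=0.99535
t_9 payoffs: 74.5890 62.5313 47.3652 28.2892 4.2954 0.0000 0.0000 0.0000 0.0000 0.0000
t_8: node(8,0) S=52.4545 payoff=68.9055 vs cont=68.3417 → 68.9055 [stop]  node(8,1) S=65.9774 payoff=55.3826 vs cont=54.8189 → 55.3826 [stop]  node(8,2) S=82.9865 payoff=38.3735 vs cont=37.8098 → 38.3735 [stop]  node(8,3) S=104.3805 payoff=16.9795 vs cont=16.4157 → 16.9795 [stop]  node(8,4) S=131.2900 payoff=0.0000 vs cont=2.1734 → 2.1734 [wait]  node(8,5) S=165.1368 payoff=0.0000 vs cont=0.0000 → 0.0000 [wait]  node(8,6) S=207.7094 payoff=0.0000 vs cont=0.0000 → 0.0000 [wait]  node(8,7) S=261.2572 payoff=0.0000 vs cont=0.0000 → 0.0000 [wait]  node(8,8) S=328.6098 payoff=0.0000 vs cont=0.0000 → 0.0000 [wait]  ⇒ S*(8)=104.3805
t_7: node(7,0) S=58.8287 payoff=62.5313 vs cont=61.9676 → 62.5313 [stop]  node(7,1) S=73.9948 payoff=47.3652 vs cont=46.8015 → 47.3652 [stop]  node(7,2) S=93.0708 payoff=28.2892 vs cont=27.7255 → 28.2892 [stop]  node(7,3) S=117.0646 payoff=4.2954 vs cont=9.6548 → 9.6548 [wait]  node(7,4) S=147.2441 payoff=0.0000 vs cont=1.0997 → 1.0997 [wait]  node(7,5) S=185.2038 payoff=0.0000 vs cont=0.0000 → 0.0000 [wait]  node(7,6) S=232.9497 payoff=0.0000 vs cont=0.0000 → 0.0000 [wait]  node(7,7) S=293.0046 payoff=0.0000 vs cont=0.0000 → 0.0000 [wait]  ⇒ S*(7)=93.0708
t_6: node(6,0) S=65.9774 payoff=55.3826 vs cont=54.8189 → 55.3826 [stop]  node(6,1) S=82.9865 payoff=38.3735 vs cont=37.8098 → 38.3735 [stop]  node(6,2) S=104.3805 payoff=16.9795 vs cont=19.0385 → 19.0385 [wait]  node(6,3) S=131.2900 payoff=0.0000 vs cont=5.4232 → 5.4232 [wait]  node(6,4) S=165.1368 payoff=0.0000 vs cont=0.5564 → 0.5564 [wait]  node(6,5) S=207.7094 payoff=0.0000 vs cont=0.0000 → 0.0000 [wait]  node(6,6) S=261.2572 payoff=0.0000 vs cont=0.0000 → 0.0000 [wait]  ⇒ S*(6)=82.9865
t_5: node(5,0) S=73.9948 payoff=47.3652 vs cont=46.8015 → 47.3652 [stop]  node(5,1) S=93.0708 payoff=28.2892 vs cont=28.7331 → 28.7331 [wait]  node(5,2) S=117.0646 payoff=4.2954 vs cont=12.2870 → 12.2870 [wait]  node(5,3) S=147.2441 payoff=0.0000 vs cont=3.0163 → 3.0163 [wait]  node(5,4) S=185.2038 payoff=0.0000 vs cont=0.2815 → 0.2815 [wait]  node(5,5) S=232.9497 payoff=0.0000 vs cont=0.0000 → 0.0000 [wait]  ⇒ S*(5)=73.9948
t_4: node(4,0) S=82.9865 payoff=38.3735 vs cont=38.0270 → 38.3735 [stop]  node(4,1) S=104.3805 payoff=16.9795 vs cont=20.5513 → 20.5513 [wait]  node(4,2) S=131.2900 payoff=0.0000 vs cont=7.6931 → 7.6931 [wait]  node(4,3) S=165.1368 payoff=0.0000 vs cont=1.6640 → 1.6640 [wait]  node(4,4) S=207.7094 payoff=0.0000 vs cont=0.1424 → 0.1424 [wait]  ⇒ S*(4)=82.9865
t_3: node(3,0) S=93.0708 payoff=28.2892 vs cont=29.4734 → 29.4734 [wait]  node(3,1) S=117.0646 payoff=4.2954 vs cont=14.1633 → 14.1633 [wait]  node(3,2) S=147.2441 payoff=0.0000 vs cont=4.7068 → 4.7068 [wait]  node(3,3) S=185.2038 payoff=0.0000 vs cont=0.9116 → 0.9116 [wait]  ⇒ S*(3)=-
t_2: node(2,0) S=104.3805 payoff=16.9795 vs cont=21.8440 → 21.8440 [wait]  node(2,1) S=131.2900 payoff=0.0000 vs cont=9.4697 → 9.4697 [wait]  node(2,2) S=165.1368 payoff=0.0000 vs cont=2.8277 → 2.8277 [wait]  ⇒ S*(2)=-
t_1: node(1,0) S=117.0646 payoff=4.2954 vs cont=15.6868 → 15.6868 [wait]  node(1,1) S=147.2441 payoff=0.0000 vs cont=6.1752 → 6.1752 [wait]  ⇒ S*(1)=-
t_0: node(0,0) S=131.2900 payoff=0.0000 vs cont=10.9592 → 10.9592 [wait]  ⇒ S*(0)=-

price = 10.9592
boundary = - - - - 82.9865 73.9948 82.9865 93.0708 104.3805
tree:
10.9592
15.6868 6.1752
21.8440 9.4697 2.8277
29.4734 14.1633 4.7068 0.9116
38.3735 20.5513 7.6931 1.6640 0.1424
47.3652 28.7331 12.2870 3.0163 0.2815 0.0000
55.3826 38.3735 19.0385 5.4232 0.5564 0.0000 0.0000
62.5313 47.3652 28.2892 9.6548 1.0997 0.0000 0.0000 0.0000
68.9055 55.3826 38.3735 16.9795 2.1734 0.0000 0.0000 0.0000 0.0000
74.5890 62.5313 47.3652 28.2892 4.2954 0.0000 0.0000 0.0000 0.0000 0.0000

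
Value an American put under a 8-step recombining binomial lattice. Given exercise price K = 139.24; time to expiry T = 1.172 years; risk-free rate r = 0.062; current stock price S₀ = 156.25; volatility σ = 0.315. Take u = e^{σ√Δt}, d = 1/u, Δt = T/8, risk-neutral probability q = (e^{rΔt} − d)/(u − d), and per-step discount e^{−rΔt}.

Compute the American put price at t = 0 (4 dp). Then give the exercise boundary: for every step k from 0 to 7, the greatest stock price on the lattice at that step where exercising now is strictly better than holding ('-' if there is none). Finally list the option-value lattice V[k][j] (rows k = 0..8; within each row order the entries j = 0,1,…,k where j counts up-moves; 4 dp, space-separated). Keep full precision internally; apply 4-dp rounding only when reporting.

price = 9.7590
boundary = - - - - 96.4658 108.8266 96.4658 108.8266
tree:
9.7590
14.8169 5.0288
21.8530 8.2590 1.9862
31.1649 13.2142 3.6014 0.4553
42.7742 20.4652 6.4191 0.9333 0.0000
53.7311 30.4134 11.1843 1.9128 0.0000 0.0000
63.4434 42.7742 18.8810 3.9204 0.0000 0.0000 0.0000
72.0525 53.7311 30.4134 8.0352 0.0000 0.0000 0.0000 0.0000
79.6839 63.4434 42.7742 16.4688 0.0000 0.0000 0.0000 0.0000 0.0000

Δt=0.14650  u=1.12814  d=0.88642  q=0.50764  discount=0.99096
step 8 (expiry): payoffs max(K−S,0) = 79.6839 63.4434 42.7742 16.4688 0.0000 0.0000 0.0000 0.0000 0.0000
step 7: (k=7,j=0): S=67.1875, (K−S)⁺=72.0525, hold=70.7936 ⇒ V=72.0525 exercise | (k=7,j=1): S=85.5089, (K−S)⁺=53.7311, hold=52.4721 ⇒ V=53.7311 exercise | (k=7,j=2): S=108.8266, (K−S)⁺=30.4134, hold=29.1544 ⇒ V=30.4134 exercise | (k=7,j=3): S=138.5027, (K−S)⁺=0.7373, hold=8.0352 ⇒ V=8.0352 continue | (k=7,j=4): S=176.2713, (K−S)⁺=0.0000, hold=0.0000 ⇒ V=0.0000 continue | (k=7,j=5): S=224.3392, (K−S)⁺=0.0000, hold=0.0000 ⇒ V=0.0000 continue | (k=7,j=6): S=285.5147, (K−S)⁺=0.0000, hold=0.0000 ⇒ V=0.0000 continue | (k=7,j=7): S=363.3723, (K−S)⁺=0.0000, hold=0.0000 ⇒ V=0.0000 continue  boundary S*=108.8266
step 6: (k=6,j=0): S=75.7966, (K−S)⁺=63.4434, hold=62.1844 ⇒ V=63.4434 exercise | (k=6,j=1): S=96.4658, (K−S)⁺=42.7742, hold=41.5152 ⇒ V=42.7742 exercise | (k=6,j=2): S=122.7712, (K−S)⁺=16.4688, hold=18.8810 ⇒ V=18.8810 continue | (k=6,j=3): S=156.2500, (K−S)⁺=0.0000, hold=3.9204 ⇒ V=3.9204 continue | (k=6,j=4): S=198.8582, (K−S)⁺=0.0000, hold=0.0000 ⇒ V=0.0000 continue | (k=6,j=5): S=253.0852, (K−S)⁺=0.0000, hold=0.0000 ⇒ V=0.0000 continue | (k=6,j=6): S=322.0996, (K−S)⁺=0.0000, hold=0.0000 ⇒ V=0.0000 continue  boundary S*=96.4658
step 5: (k=5,j=0): S=85.5089, (K−S)⁺=53.7311, hold=52.4721 ⇒ V=53.7311 exercise | (k=5,j=1): S=108.8266, (K−S)⁺=30.4134, hold=30.3679 ⇒ V=30.4134 exercise | (k=5,j=2): S=138.5027, (K−S)⁺=0.7373, hold=11.1843 ⇒ V=11.1843 continue | (k=5,j=3): S=176.2713, (K−S)⁺=0.0000, hold=1.9128 ⇒ V=1.9128 continue | (k=5,j=4): S=224.3392, (K−S)⁺=0.0000, hold=0.0000 ⇒ V=0.0000 continue | (k=5,j=5): S=285.5147, (K−S)⁺=0.0000, hold=0.0000 ⇒ V=0.0000 continue  boundary S*=108.8266
step 4: (k=4,j=0): S=96.4658, (K−S)⁺=42.7742, hold=41.5152 ⇒ V=42.7742 exercise | (k=4,j=1): S=122.7712, (K−S)⁺=16.4688, hold=20.4652 ⇒ V=20.4652 continue | (k=4,j=2): S=156.2500, (K−S)⁺=0.0000, hold=6.4191 ⇒ V=6.4191 continue | (k=4,j=3): S=198.8582, (K−S)⁺=0.0000, hold=0.9333 ⇒ V=0.9333 continue | (k=4,j=4): S=253.0852, (K−S)⁺=0.0000, hold=0.0000 ⇒ V=0.0000 continue  boundary S*=96.4658
step 3: (k=3,j=0): S=108.8266, (K−S)⁺=30.4134, hold=31.1649 ⇒ V=31.1649 continue | (k=3,j=1): S=138.5027, (K−S)⁺=0.7373, hold=13.2142 ⇒ V=13.2142 continue | (k=3,j=2): S=176.2713, (K−S)⁺=0.0000, hold=3.6014 ⇒ V=3.6014 continue | (k=3,j=3): S=224.3392, (K−S)⁺=0.0000, hold=0.4553 ⇒ V=0.4553 continue  boundary S*=-
step 2: (k=2,j=0): S=122.7712, (K−S)⁺=16.4688, hold=21.8530 ⇒ V=21.8530 continue | (k=2,j=1): S=156.2500, (K−S)⁺=0.0000, hold=8.2590 ⇒ V=8.2590 continue | (k=2,j=2): S=198.8582, (K−S)⁺=0.0000, hold=1.9862 ⇒ V=1.9862 continue  boundary S*=-
step 1: (k=1,j=0): S=138.5027, (K−S)⁺=0.7373, hold=14.8169 ⇒ V=14.8169 continue | (k=1,j=1): S=176.2713, (K−S)⁺=0.0000, hold=5.0288 ⇒ V=5.0288 continue  boundary S*=-
step 0: (k=0,j=0): S=156.2500, (K−S)⁺=0.0000, hold=9.7590 ⇒ V=9.7590 continue  boundary S*=-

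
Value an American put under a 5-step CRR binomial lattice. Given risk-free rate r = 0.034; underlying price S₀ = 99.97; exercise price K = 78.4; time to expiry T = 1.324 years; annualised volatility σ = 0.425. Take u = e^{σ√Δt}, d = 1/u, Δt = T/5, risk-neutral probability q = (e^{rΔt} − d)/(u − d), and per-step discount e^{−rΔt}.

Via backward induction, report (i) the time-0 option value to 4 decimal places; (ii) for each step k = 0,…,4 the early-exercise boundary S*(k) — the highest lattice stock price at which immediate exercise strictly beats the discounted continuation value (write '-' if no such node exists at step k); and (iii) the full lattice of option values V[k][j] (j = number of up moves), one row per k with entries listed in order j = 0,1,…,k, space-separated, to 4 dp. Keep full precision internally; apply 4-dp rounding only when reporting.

price = 6.8128
boundary = - - - 51.8716 41.6821
tree:
6.8128
11.0592 2.0800
17.4687 3.9307 0.0000
26.5284 7.4282 0.0000 0.0000
36.7179 14.0378 0.0000 0.0000 0.0000
44.9058 26.5284 0.0000 0.0000 0.0000 0.0000

params: Δt=0.26480 u=1.24446 d=0.80356 q=0.46605 e^(-rΔt)=0.99104
t_5 payoffs: 44.9058 26.5284 0.0000 0.0000 0.0000 0.0000
t_4: node(4,0) S=41.6821 payoff=36.7179 vs cont=36.0152 → 36.7179 [stop]  node(4,1) S=64.5520 payoff=13.8480 vs cont=14.0378 → 14.0378 [wait]  node(4,2) S=99.9700 payoff=0.0000 vs cont=0.0000 → 0.0000 [wait]  node(4,3) S=154.8209 payoff=0.0000 vs cont=0.0000 → 0.0000 [wait]  node(4,4) S=239.7672 payoff=0.0000 vs cont=0.0000 → 0.0000 [wait]  ⇒ S*(4)=41.6821
t_3: node(3,0) S=51.8716 payoff=26.5284 vs cont=25.9134 → 26.5284 [stop]  node(3,1) S=80.3322 payoff=0.0000 vs cont=7.4282 → 7.4282 [wait]  node(3,2) S=124.4084 payoff=0.0000 vs cont=0.0000 → 0.0000 [wait]  node(3,3) S=192.6681 payoff=0.0000 vs cont=0.0000 → 0.0000 [wait]  ⇒ S*(3)=51.8716
t_2: node(2,0) S=64.5520 payoff=13.8480 vs cont=17.4687 → 17.4687 [wait]  node(2,1) S=99.9700 payoff=0.0000 vs cont=3.9307 → 3.9307 [wait]  node(2,2) S=154.8209 payoff=0.0000 vs cont=0.0000 → 0.0000 [wait]  ⇒ S*(2)=-
t_1: node(1,0) S=80.3322 payoff=0.0000 vs cont=11.0592 → 11.0592 [wait]  node(1,1) S=124.4084 payoff=0.0000 vs cont=2.0800 → 2.0800 [wait]  ⇒ S*(1)=-
t_0: node(0,0) S=99.9700 payoff=0.0000 vs cont=6.8128 → 6.8128 [wait]  ⇒ S*(0)=-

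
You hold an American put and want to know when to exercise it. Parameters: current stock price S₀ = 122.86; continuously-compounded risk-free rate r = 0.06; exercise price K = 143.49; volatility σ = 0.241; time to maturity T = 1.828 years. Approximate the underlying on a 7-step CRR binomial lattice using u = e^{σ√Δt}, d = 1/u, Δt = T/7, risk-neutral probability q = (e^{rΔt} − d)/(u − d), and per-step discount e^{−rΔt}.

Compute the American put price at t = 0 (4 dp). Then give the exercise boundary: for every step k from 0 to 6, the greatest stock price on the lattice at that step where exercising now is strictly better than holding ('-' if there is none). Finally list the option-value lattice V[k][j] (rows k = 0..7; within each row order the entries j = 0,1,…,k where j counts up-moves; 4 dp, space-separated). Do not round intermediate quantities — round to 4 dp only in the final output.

Δt=0.26114, u=1.13106, d=0.88413, q=0.53320, disc=e^(-rΔt)=0.98445
k=7 terminal: V=max(K-S,0) → 91.6090 77.1187 58.5813 34.8663 4.5278 0.0000 0.0000 0.0000
k=6: j=0 S=58.6806 intr=84.8094 cont=82.5787 V=84.8094[EX]; j=1 S=75.0700 intr=68.4200 cont=66.1892 V=68.4200[EX]; j=2 S=96.0370 intr=47.4530 cont=45.2223 V=47.4530[EX]; j=3 S=122.8600 intr=20.6300 cont=18.3992 V=20.6300[EX]; j=4 S=157.1747 intr=0.0000 cont=2.0807 V=2.0807[hold]; j=5 S=201.0734 intr=0.0000 cont=0.0000 V=0.0000[hold]; j=6 S=257.2330 intr=0.0000 cont=0.0000 V=0.0000[hold]  S*(6)=122.8600
k=5: j=0 S=66.3713 intr=77.1187 cont=74.8879 V=77.1187[EX]; j=1 S=84.9087 intr=58.5813 cont=56.3505 V=58.5813[EX]; j=2 S=108.6237 intr=34.8663 cont=32.6356 V=34.8663[EX]; j=3 S=138.9622 intr=4.5278 cont=10.5725 V=10.5725[hold]; j=4 S=177.7742 intr=0.0000 cont=0.9562 V=0.9562[hold]; j=5 S=227.4263 intr=0.0000 cont=0.0000 V=0.0000[hold]  S*(5)=108.6237
k=4: j=0 S=75.0700 intr=68.4200 cont=66.1892 V=68.4200[EX]; j=1 S=96.0370 intr=47.4530 cont=45.2223 V=47.4530[EX]; j=2 S=122.8600 intr=20.6300 cont=21.5722 V=21.5722[hold]; j=3 S=157.1747 intr=0.0000 cont=5.3604 V=5.3604[hold]; j=4 S=201.0734 intr=0.0000 cont=0.4394 V=0.4394[hold]  S*(4)=96.0370
k=3: j=0 S=84.9087 intr=58.5813 cont=56.3505 V=58.5813[EX]; j=1 S=108.6237 intr=34.8663 cont=33.1301 V=34.8663[EX]; j=2 S=138.9622 intr=4.5278 cont=12.7271 V=12.7271[hold]; j=3 S=177.7742 intr=0.0000 cont=2.6940 V=2.6940[hold]  S*(3)=108.6237
k=2: j=0 S=96.0370 intr=47.4530 cont=45.2223 V=47.4530[EX]; j=1 S=122.8600 intr=20.6300 cont=22.7031 V=22.7031[hold]; j=2 S=157.1747 intr=0.0000 cont=7.2627 V=7.2627[hold]  S*(2)=96.0370
k=1: j=0 S=108.6237 intr=34.8663 cont=33.7238 V=34.8663[EX]; j=1 S=138.9622 intr=4.5278 cont=14.2453 V=14.2453[hold]  S*(1)=108.6237
k=0: j=0 S=122.8600 intr=20.6300 cont=23.5001 V=23.5001[hold]  S*(0)=-

price = 23.5001
boundary = - 108.6237 96.0370 108.6237 96.0370 108.6237 122.8600
tree:
23.5001
34.8663 14.2453
47.4530 22.7031 7.2627
58.5813 34.8663 12.7271 2.6940
68.4200 47.4530 21.5722 5.3604 0.4394
77.1187 58.5813 34.8663 10.5725 0.9562 0.0000
84.8094 68.4200 47.4530 20.6300 2.0807 0.0000 0.0000
91.6090 77.1187 58.5813 34.8663 4.5278 0.0000 0.0000 0.0000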